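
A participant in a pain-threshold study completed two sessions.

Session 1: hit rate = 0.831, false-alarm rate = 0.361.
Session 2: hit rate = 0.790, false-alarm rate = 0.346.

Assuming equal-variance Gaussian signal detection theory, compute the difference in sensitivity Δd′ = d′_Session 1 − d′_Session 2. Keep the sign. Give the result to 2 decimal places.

Session 1: z(0.831) = 0.958, z(0.361) = -0.356, d' = 1.314
Session 2: z(0.790) = 0.806, z(0.346) = -0.396, d' = 1.202
Δd' = d'_Session 1 − d'_Session 2 = 1.314 − 1.202 = 0.112
Session 1 has the higher sensitivity.

Δd′ = 0.11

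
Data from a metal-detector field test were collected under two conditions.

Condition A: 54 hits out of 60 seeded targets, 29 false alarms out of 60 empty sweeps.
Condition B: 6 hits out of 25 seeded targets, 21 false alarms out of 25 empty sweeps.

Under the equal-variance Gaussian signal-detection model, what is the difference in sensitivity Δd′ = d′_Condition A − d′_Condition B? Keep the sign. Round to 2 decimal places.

Δd′ = 3.02

Condition A: z(0.9000) = 1.282, z(0.4833) = -0.042, d' = 1.324
Condition B: z(0.2400) = -0.706, z(0.8400) = 0.994, d' = -1.700
Δd' = d'_Condition A − d'_Condition B = 1.324 − (-1.700) = 3.024
Condition A has the higher sensitivity.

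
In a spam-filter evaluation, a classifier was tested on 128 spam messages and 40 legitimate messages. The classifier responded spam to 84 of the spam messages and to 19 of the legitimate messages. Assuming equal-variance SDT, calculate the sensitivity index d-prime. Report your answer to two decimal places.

H = 84/128 = 0.6562
FA = 19/40 = 0.4750
z(H) = z(0.6562) = 0.4021
z(FA) = z(0.4750) = -0.0627
d' = z(H) − z(FA) = 0.4021 − (-0.0627) = 0.4648

d-prime = 0.46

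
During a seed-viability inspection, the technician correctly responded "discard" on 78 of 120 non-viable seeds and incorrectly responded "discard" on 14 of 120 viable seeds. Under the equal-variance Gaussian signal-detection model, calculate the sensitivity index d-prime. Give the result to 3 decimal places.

H = 78/120 = 0.6500
FA = 14/120 = 0.1167
z(H) = z(0.6500) = 0.3853
z(FA) = z(0.1167) = -1.1916
d' = z(H) − z(FA) = 0.3853 − (-1.1916) = 1.5769

d-prime = 1.577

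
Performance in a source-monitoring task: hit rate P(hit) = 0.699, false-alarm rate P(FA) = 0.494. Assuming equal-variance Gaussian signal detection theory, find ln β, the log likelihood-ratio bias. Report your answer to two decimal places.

ln β = -0.14

z(0.699) = 0.522, z(0.494) = -0.015
ln β = −½·[z(H)² − z(FA)²] = −0.5 × (0.272 − 0.000) = -0.136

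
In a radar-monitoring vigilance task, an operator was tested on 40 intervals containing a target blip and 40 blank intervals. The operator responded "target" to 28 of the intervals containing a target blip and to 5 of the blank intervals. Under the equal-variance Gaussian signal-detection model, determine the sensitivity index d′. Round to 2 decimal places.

H = 28/40 = 0.7000
FA = 5/40 = 0.1250
Φ⁻¹(0.7000) = 0.524, Φ⁻¹(0.1250) = -1.150
d' = z(H) − z(FA) = 0.524 − (-1.150) = 1.674

d′ = 1.67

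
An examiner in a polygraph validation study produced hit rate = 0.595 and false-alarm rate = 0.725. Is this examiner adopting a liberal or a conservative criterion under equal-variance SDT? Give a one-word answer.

liberal

z(H) = 0.240, z(FA) = 0.598
c = −½·(z(H) + z(FA)) = -0.419
c < 0 → liberal criterion (biased toward responding “yes”).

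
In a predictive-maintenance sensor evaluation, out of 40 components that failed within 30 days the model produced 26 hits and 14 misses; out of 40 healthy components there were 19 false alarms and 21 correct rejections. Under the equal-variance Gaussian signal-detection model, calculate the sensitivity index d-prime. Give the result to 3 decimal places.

d-prime = 0.448

H = 26/40 = 0.6500
FA = 19/40 = 0.4750
z(0.6500) = 0.3853, z(0.4750) = -0.0627
d' = z(H) − z(FA) = 0.3853 − (-0.0627) = 0.4480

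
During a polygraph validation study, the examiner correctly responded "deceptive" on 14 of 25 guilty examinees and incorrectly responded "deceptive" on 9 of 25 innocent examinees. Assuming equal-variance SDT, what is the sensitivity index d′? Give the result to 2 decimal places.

H = 14/25 = 0.5600
FA = 9/25 = 0.3600
z(0.5600) = 0.151, z(0.3600) = -0.358
d' = z(H) − z(FA) = 0.151 − (-0.358) = 0.509

d′ = 0.51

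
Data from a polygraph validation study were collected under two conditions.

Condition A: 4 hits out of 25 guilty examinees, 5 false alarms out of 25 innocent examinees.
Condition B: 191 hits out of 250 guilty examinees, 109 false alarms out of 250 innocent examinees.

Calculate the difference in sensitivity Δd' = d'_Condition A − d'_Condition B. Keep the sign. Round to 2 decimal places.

Condition A: z(0.1600) = -0.994, z(0.2000) = -0.842, d' = -0.152
Condition B: z(0.7640) = 0.719, z(0.4360) = -0.161, d' = 0.880
Δd' = d'_Condition A − d'_Condition B = -0.152 − 0.880 = -1.032
Condition B has the higher sensitivity.

Δd' = -1.03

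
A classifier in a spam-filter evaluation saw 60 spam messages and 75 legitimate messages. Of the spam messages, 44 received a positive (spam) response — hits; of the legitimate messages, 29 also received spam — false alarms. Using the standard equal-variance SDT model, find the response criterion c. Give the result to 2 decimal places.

c = -0.17

H = 44/60 = 0.7333
FA = 29/75 = 0.3867
z(H) = 0.623
z(FA) = -0.288
c = −½·[z(H) + z(FA)] = −0.5 × (0.623 + (-0.288)) = -0.1675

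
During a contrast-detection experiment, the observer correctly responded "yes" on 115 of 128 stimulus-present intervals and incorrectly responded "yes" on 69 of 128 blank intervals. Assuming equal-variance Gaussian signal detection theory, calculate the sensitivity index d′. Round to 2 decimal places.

H = 115/128 = 0.8984
FA = 69/128 = 0.5391
z(0.8984) = 1.272, z(0.5391) = 0.098
d' = z(H) − z(FA) = 1.272 − 0.098 = 1.174

d′ = 1.17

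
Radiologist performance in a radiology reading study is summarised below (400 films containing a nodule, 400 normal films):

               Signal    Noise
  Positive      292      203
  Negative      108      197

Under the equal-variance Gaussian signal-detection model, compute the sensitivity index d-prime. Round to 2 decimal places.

H = 292/400 = 0.7300
FA = 203/400 = 0.5075
Φ⁻¹(H) = 0.6128
Φ⁻¹(FA) = 0.0188
d' = z(H) − z(FA) = 0.6128 − 0.0188 = 0.5940

d-prime = 0.59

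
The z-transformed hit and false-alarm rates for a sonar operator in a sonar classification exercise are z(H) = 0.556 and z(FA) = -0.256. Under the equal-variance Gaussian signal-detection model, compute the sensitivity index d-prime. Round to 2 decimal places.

d-prime = 0.81

d' = z(H) − z(FA) = 0.556 − (-0.256) = 0.812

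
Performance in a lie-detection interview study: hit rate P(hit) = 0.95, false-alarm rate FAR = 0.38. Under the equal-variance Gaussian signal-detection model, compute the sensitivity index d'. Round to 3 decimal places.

d' = 1.950

z(0.95) = 1.6449, z(0.38) = -0.3055
d' = z(H) − z(FA) = 1.6449 − (-0.3055) = 1.9504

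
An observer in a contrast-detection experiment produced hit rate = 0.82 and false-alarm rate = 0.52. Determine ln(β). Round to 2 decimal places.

ln β = -0.42

z(H) = 0.915
z(FA) = 0.050
ln β = −½·[z(H)² − z(FA)²] = −0.5 × (0.837 − 0.003) = -0.417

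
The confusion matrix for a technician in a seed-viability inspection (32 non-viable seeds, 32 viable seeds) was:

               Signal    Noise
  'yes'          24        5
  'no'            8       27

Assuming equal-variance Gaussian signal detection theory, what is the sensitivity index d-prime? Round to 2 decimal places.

H = 24/32 = 0.7500
FA = 5/32 = 0.1562
Φ⁻¹(0.7500) = 0.674, Φ⁻¹(0.1562) = -1.010
d' = z(H) − z(FA) = 0.674 − (-1.010) = 1.684

d-prime = 1.68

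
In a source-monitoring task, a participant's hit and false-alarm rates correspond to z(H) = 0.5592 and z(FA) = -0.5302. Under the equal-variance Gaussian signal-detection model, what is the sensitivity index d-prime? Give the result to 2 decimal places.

d-prime = 1.09

d' = z(H) − z(FA) = 0.5592 − (-0.5302) = 1.0894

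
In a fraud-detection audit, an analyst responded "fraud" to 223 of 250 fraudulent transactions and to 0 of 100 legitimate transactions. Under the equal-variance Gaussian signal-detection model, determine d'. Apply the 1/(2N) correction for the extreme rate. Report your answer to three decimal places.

d' = 3.813

The false-alarm rate is 0/100 = 0, so apply the 1/(2N) correction: FA → 1/(2·100) = 0.00500.
z(H) = z(0.89200) = 1.2372
z(FA) = z(0.00500) = -2.5758
d' = 1.2372 − (-2.5758) = 3.8130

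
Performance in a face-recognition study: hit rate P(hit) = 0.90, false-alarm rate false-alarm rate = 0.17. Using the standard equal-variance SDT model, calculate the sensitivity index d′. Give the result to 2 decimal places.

Φ⁻¹(0.90) = 1.282, Φ⁻¹(0.17) = -0.954
d' = z(H) − z(FA) = 1.282 − (-0.954) = 2.236

d′ = 2.24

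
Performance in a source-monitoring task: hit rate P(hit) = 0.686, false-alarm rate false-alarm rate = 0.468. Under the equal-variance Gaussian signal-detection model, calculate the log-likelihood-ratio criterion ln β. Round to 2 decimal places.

ln β = -0.11

z(H) = z(0.686) = 0.485
z(FA) = z(0.468) = -0.080
ln β = −½·[z(H)² − z(FA)²] = −0.5 × (0.235 − 0.006) = -0.1145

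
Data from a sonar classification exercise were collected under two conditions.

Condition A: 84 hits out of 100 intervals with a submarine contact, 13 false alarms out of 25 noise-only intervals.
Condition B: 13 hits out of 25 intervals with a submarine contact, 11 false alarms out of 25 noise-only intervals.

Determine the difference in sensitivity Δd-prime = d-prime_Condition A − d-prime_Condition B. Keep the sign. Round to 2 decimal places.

Condition A: z(0.8400) = 0.994, z(0.5200) = 0.050, d' = 0.944
Condition B: z(0.5200) = 0.050, z(0.4400) = -0.151, d' = 0.201
Δd' = d'_Condition A − d'_Condition B = 0.944 − 0.201 = 0.743
Condition A has the higher sensitivity.

Δd-prime = 0.74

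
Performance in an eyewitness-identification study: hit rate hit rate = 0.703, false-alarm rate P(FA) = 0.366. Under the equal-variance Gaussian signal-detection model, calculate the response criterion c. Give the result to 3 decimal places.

Φ⁻¹(0.703) = 0.5330, Φ⁻¹(0.366) = -0.3425
c = −½·[z(H) + z(FA)] = −0.5 × (0.5330 + (-0.3425)) = -0.09525

c = -0.095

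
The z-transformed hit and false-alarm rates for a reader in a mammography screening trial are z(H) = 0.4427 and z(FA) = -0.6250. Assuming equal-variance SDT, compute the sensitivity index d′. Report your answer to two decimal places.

d' = z(H) − z(FA) = 0.4427 − (-0.6250) = 1.0677

d′ = 1.07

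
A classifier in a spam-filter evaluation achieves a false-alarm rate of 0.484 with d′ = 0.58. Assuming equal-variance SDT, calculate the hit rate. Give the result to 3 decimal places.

z(false-alarm rate) = z(0.484) = -0.0401
z(H) = z(FA) + d' = -0.0401 + 0.58 = 0.5399
hit rate = Φ(0.5399) = 0.7054

hit rate = 0.705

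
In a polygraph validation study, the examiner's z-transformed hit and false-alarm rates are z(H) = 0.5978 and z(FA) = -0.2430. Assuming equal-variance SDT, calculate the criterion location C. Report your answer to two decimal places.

c = −½·[z(H) + z(FA)] = −½·(0.5978 + (-0.2430)) = -0.1774
c < 0: the examiner has a liberal response bias.

C = -0.18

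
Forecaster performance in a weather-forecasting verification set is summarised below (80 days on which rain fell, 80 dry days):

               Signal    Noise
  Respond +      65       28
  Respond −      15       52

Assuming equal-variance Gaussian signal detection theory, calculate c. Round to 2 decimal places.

c = -0.25

H = 65/80 = 0.8125
FA = 28/80 = 0.3500
z(H) = z(0.8125) = 0.887
z(FA) = z(0.3500) = -0.385
c = −½·[z(H) + z(FA)] = −0.5 × (0.887 + (-0.385)) = -0.251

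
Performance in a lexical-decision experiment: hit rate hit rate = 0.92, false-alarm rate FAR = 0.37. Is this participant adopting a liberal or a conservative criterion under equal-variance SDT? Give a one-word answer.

z(H) = 1.405, z(FA) = -0.332
c = −½·(z(H) + z(FA)) = -0.5365
c < 0 → liberal criterion (biased toward responding “yes”).

liberal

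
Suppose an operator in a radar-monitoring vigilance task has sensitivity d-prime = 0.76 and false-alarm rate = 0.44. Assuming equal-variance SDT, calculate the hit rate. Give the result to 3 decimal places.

hit rate = 0.729

z(false-alarm rate) = z(0.44) = -0.1510
z(H) = z(FA) + d' = -0.1510 + 0.76 = 0.6090
hit rate = Φ(0.6090) = 0.7287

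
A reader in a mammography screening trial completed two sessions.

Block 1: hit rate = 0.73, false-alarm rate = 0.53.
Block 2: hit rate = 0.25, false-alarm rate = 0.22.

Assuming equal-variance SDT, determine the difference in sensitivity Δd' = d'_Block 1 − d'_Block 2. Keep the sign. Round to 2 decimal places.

Block 1: z(0.73) = 0.613, z(0.53) = 0.075, d' = 0.538
Block 2: z(0.25) = -0.674, z(0.22) = -0.772, d' = 0.098
Δd' = d'_Block 1 − d'_Block 2 = 0.538 − 0.098 = 0.440
Block 1 has the higher sensitivity.

Δd' = 0.44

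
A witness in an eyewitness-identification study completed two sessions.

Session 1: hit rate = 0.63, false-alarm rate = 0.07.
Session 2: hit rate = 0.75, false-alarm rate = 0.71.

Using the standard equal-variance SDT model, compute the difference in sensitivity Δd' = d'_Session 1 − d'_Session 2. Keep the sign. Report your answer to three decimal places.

Δd' = 1.687

Session 1: z(0.63) = 0.3319, z(0.07) = -1.4758, d' = 1.8077
Session 2: z(0.75) = 0.6745, z(0.71) = 0.5534, d' = 0.1211
Δd' = d'_Session 1 − d'_Session 2 = 1.8077 − 0.1211 = 1.6866
Session 1 has the higher sensitivity.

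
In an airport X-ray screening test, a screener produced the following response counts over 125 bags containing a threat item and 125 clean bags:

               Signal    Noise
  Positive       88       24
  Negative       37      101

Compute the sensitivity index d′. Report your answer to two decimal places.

H = 88/125 = 0.7040
FA = 24/125 = 0.1920
z(H) = z(0.7040) = 0.5359
z(FA) = z(0.1920) = -0.8705
d' = z(H) − z(FA) = 0.5359 − (-0.8705) = 1.4064

d′ = 1.41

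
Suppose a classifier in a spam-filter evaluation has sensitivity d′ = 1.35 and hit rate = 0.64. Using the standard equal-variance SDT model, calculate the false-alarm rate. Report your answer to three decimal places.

false-alarm rate = 0.161

z(hit rate) = z(0.64) = 0.3585
z(FA) = z(H) − d' = 0.3585 − 1.35 = -0.9915
false-alarm rate = Φ(-0.9915) = 0.1607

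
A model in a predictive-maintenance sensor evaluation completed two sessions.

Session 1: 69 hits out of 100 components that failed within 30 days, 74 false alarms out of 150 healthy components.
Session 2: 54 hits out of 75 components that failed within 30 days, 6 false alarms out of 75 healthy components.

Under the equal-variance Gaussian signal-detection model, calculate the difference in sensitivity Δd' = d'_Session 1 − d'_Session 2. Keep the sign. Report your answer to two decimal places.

Δd' = -1.48

Session 1: z(0.6900) = 0.496, z(0.4933) = -0.017, d' = 0.513
Session 2: z(0.7200) = 0.583, z(0.0800) = -1.405, d' = 1.988
Δd' = d'_Session 1 − d'_Session 2 = 0.513 − 1.988 = -1.475
Session 2 has the higher sensitivity.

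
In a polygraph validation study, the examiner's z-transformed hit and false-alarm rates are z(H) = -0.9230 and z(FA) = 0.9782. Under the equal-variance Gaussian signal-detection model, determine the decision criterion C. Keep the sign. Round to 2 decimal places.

C = -0.03

c = −½·[z(H) + z(FA)] = −½·(-0.9230 + 0.9782) = -0.0276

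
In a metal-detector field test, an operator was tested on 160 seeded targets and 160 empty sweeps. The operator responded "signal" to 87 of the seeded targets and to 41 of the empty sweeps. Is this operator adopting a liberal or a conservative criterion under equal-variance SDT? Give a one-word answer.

conservative

z(H) = 0.110, z(FA) = -0.655
c = −½·(z(H) + z(FA)) = 0.2725
c > 0 → conservative criterion (biased toward responding “no”).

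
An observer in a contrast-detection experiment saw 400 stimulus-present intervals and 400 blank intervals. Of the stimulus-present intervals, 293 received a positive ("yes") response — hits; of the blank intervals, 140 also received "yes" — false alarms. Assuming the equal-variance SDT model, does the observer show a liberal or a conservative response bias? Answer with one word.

z(H) = 0.620, z(FA) = -0.385
c = −½·(z(H) + z(FA)) = -0.1175
c < 0 → liberal criterion (biased toward responding “yes”).

liberal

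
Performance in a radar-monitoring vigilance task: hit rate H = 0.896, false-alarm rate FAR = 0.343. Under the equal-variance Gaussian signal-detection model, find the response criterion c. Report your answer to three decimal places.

z(H) = 1.2591
z(FA) = -0.4043
c = −½·[z(H) + z(FA)] = −0.5 × (1.2591 + (-0.4043)) = -0.4274

c = -0.427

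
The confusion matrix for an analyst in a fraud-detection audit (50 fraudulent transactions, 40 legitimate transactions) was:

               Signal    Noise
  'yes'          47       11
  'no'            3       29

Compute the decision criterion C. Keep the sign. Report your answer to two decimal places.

C = -0.48

H = 47/50 = 0.9400
FA = 11/40 = 0.2750
z(0.9400) = 1.5548, z(0.2750) = -0.5978
c = −½·[z(H) + z(FA)] = −0.5 × (1.5548 + (-0.5978)) = -0.4785
c < 0: the analyst has a liberal response bias.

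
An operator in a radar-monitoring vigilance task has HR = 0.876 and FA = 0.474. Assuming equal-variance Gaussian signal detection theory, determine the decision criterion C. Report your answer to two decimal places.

C = -0.55

z(H) = z(0.876) = 1.155
z(FA) = z(0.474) = -0.065
c = −½·[z(H) + z(FA)] = −0.5 × (1.155 + (-0.065)) = -0.545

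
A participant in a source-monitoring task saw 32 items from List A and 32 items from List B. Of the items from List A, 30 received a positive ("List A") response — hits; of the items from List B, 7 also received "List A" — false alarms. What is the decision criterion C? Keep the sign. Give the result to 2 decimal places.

H = 30/32 = 0.9375
FA = 7/32 = 0.2188
z(H) = 1.534
z(FA) = -0.776
c = −½·[z(H) + z(FA)] = −0.5 × (1.534 + (-0.776)) = -0.379

C = -0.38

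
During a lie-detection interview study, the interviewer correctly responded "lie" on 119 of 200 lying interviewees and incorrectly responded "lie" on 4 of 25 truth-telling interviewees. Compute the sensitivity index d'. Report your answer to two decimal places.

d' = 1.23

H = 119/200 = 0.5950
FA = 4/25 = 0.1600
z(H) = z(0.5950) = 0.2404
z(FA) = z(0.1600) = -0.9945
d' = z(H) − z(FA) = 0.2404 − (-0.9945) = 1.2349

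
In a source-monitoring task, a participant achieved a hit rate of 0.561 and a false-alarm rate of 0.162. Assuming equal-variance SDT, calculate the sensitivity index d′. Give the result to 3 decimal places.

d′ = 1.140

Φ⁻¹(H) = 0.1535
Φ⁻¹(FA) = -0.9863
d' = z(H) − z(FA) = 0.1535 − (-0.9863) = 1.1398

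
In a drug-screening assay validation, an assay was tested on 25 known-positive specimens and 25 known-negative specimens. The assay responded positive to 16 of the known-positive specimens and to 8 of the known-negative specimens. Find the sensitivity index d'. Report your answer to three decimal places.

H = 16/25 = 0.6400
FA = 8/25 = 0.3200
Φ⁻¹(H) = Φ⁻¹(0.6400) = 0.3585
Φ⁻¹(FA) = Φ⁻¹(0.3200) = -0.4677
d' = z(H) − z(FA) = 0.3585 − (-0.4677) = 0.8262

d' = 0.826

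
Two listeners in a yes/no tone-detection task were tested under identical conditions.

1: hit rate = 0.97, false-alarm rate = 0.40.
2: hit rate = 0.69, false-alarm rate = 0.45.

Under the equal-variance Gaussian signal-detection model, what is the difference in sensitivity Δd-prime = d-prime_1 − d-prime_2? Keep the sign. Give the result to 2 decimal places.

Δd-prime = 1.51

1: z(0.97) = 1.881, z(0.40) = -0.253, d' = 2.134
2: z(0.69) = 0.496, z(0.45) = -0.126, d' = 0.622
Δd' = d'_1 − d'_2 = 2.134 − 0.622 = 1.512
1 has the higher sensitivity.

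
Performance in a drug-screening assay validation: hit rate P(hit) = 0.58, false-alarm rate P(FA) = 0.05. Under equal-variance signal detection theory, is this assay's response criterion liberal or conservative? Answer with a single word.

z(H) = 0.202, z(FA) = -1.645
c = −½·(z(H) + z(FA)) = 0.7215
c > 0 → conservative criterion (biased toward responding “no”).

conservative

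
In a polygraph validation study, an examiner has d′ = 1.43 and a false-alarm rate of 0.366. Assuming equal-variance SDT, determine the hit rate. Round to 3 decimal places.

z(false-alarm rate) = z(0.366) = -0.3425
z(H) = z(FA) + d' = -0.3425 + 1.43 = 1.0875
hit rate = Φ(1.0875) = 0.8616

hit rate = 0.862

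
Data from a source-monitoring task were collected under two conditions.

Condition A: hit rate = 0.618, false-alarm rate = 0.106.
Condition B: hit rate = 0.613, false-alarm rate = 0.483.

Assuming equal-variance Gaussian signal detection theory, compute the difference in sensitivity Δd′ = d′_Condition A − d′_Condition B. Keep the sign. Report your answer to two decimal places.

Δd′ = 1.22

Condition A: z(0.618) = 0.300, z(0.106) = -1.248, d' = 1.548
Condition B: z(0.613) = 0.287, z(0.483) = -0.043, d' = 0.330
Δd' = d'_Condition A − d'_Condition B = 1.548 − 0.330 = 1.218
Condition A has the higher sensitivity.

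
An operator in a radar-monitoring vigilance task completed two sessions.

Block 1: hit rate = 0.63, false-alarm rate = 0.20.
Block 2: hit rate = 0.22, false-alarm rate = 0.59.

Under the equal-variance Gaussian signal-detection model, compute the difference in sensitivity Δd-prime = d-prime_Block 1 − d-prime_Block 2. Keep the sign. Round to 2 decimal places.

Block 1: z(0.63) = 0.332, z(0.20) = -0.842, d' = 1.174
Block 2: z(0.22) = -0.772, z(0.59) = 0.228, d' = -1.000
Δd' = d'_Block 1 − d'_Block 2 = 1.174 − (-1.000) = 2.174
Block 1 has the higher sensitivity.

Δd-prime = 2.17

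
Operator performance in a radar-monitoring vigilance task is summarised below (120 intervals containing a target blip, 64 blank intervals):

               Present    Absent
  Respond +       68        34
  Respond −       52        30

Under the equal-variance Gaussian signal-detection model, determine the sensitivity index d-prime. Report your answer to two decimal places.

d-prime = 0.09

H = 68/120 = 0.5667
FA = 34/64 = 0.5312
Φ⁻¹(H) = Φ⁻¹(0.5667) = 0.168
Φ⁻¹(FA) = Φ⁻¹(0.5312) = 0.078
d' = z(H) − z(FA) = 0.168 − 0.078 = 0.090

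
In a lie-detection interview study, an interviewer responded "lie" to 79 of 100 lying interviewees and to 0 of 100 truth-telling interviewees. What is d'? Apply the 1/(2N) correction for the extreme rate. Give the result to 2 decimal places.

The false-alarm rate is 0/100 = 0, so apply the 1/(2N) correction: FA → 1/(2·100) = 0.00500.
z(H) = z(0.79000) = 0.806
z(FA) = z(0.00500) = -2.576
d' = 0.806 − (-2.576) = 3.382

d' = 3.38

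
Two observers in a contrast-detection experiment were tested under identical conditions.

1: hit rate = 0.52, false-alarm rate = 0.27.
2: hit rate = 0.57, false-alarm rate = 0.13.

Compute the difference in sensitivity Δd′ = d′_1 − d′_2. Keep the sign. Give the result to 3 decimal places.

1: z(0.52) = 0.0502, z(0.27) = -0.6128, d' = 0.6630
2: z(0.57) = 0.1764, z(0.13) = -1.1264, d' = 1.3028
Δd' = d'_1 − d'_2 = 0.6630 − 1.3028 = -0.6398
2 has the higher sensitivity.

Δd′ = -0.640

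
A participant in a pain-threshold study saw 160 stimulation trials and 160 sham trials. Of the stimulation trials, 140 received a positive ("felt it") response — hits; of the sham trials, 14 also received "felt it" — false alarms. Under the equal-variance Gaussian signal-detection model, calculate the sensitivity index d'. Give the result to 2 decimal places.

d' = 2.51

H = 140/160 = 0.8750
FA = 14/160 = 0.0875
z(H) = 1.1503
z(FA) = -1.3563
d' = z(H) − z(FA) = 1.1503 − (-1.3563) = 2.5066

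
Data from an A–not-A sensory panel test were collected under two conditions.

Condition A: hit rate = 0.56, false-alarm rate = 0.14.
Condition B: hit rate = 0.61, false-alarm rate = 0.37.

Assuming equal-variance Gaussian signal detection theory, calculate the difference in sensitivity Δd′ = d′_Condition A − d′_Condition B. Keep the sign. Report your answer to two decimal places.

Δd′ = 0.62

Condition A: z(0.56) = 0.151, z(0.14) = -1.080, d' = 1.231
Condition B: z(0.61) = 0.279, z(0.37) = -0.332, d' = 0.611
Δd' = d'_Condition A − d'_Condition B = 1.231 − 0.611 = 0.620
Condition A has the higher sensitivity.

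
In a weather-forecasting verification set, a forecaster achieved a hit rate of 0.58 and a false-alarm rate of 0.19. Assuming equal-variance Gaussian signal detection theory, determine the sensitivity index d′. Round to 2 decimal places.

z(H) = 0.202
z(FA) = -0.878
d' = z(H) − z(FA) = 0.202 − (-0.878) = 1.080

d′ = 1.08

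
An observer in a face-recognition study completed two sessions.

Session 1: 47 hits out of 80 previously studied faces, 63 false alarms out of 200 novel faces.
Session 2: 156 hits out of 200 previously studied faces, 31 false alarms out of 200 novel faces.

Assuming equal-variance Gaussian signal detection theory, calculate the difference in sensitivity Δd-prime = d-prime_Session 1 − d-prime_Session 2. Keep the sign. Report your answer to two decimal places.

Session 1: z(0.5875) = 0.221, z(0.3150) = -0.482, d' = 0.703
Session 2: z(0.7800) = 0.772, z(0.1550) = -1.015, d' = 1.787
Δd' = d'_Session 1 − d'_Session 2 = 0.703 − 1.787 = -1.084
Session 2 has the higher sensitivity.

Δd-prime = -1.08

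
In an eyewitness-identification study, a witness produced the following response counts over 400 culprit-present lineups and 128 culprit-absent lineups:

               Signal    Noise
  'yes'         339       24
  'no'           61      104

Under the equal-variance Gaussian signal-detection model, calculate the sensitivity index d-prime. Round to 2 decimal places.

H = 339/400 = 0.8475
FA = 24/128 = 0.1875
z(H) = z(0.8475) = 1.0258
z(FA) = z(0.1875) = -0.8871
d' = z(H) − z(FA) = 1.0258 − (-0.8871) = 1.9129

d-prime = 1.91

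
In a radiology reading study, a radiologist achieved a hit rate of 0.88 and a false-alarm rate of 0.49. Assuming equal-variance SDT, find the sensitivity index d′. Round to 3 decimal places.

d′ = 1.200

z(H) = 1.1750
z(FA) = -0.0251
d' = z(H) − z(FA) = 1.1750 − (-0.0251) = 1.2001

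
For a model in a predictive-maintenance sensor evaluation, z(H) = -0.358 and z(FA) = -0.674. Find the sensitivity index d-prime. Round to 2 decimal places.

d-prime = 0.32

d' = z(H) − z(FA) = -0.358 − (-0.674) = 0.316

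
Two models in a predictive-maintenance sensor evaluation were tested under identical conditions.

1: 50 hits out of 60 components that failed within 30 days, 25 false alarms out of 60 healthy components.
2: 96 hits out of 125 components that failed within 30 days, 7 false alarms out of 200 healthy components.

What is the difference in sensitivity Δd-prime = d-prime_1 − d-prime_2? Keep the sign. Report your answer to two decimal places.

1: z(0.8333) = 0.967, z(0.4167) = -0.210, d' = 1.177
2: z(0.7680) = 0.732, z(0.0350) = -1.812, d' = 2.544
Δd' = d'_1 − d'_2 = 1.177 − 2.544 = -1.367
2 has the higher sensitivity.

Δd-prime = -1.37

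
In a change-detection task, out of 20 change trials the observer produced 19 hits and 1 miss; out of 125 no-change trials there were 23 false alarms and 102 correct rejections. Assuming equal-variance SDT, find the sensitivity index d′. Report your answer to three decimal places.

H = 19/20 = 0.9500
FA = 23/125 = 0.1840
z(H) = 1.6449
z(FA) = -0.9002
d' = z(H) − z(FA) = 1.6449 − (-0.9002) = 2.5451

d′ = 2.545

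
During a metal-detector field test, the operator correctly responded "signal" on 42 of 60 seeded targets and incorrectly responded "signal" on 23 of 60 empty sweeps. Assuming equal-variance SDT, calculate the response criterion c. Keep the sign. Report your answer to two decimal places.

c = -0.11

H = 42/60 = 0.7000
FA = 23/60 = 0.3833
z(H) = 0.5244
z(FA) = -0.2968
c = −½·[z(H) + z(FA)] = −0.5 × (0.5244 + (-0.2968)) = -0.1138
c < 0: the operator has a liberal response bias.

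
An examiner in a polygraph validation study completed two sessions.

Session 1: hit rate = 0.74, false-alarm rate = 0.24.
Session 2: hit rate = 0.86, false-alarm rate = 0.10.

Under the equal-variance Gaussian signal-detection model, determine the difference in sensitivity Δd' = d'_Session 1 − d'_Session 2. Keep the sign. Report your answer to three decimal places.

Session 1: z(0.74) = 0.6433, z(0.24) = -0.7063, d' = 1.3496
Session 2: z(0.86) = 1.0803, z(0.10) = -1.2816, d' = 2.3619
Δd' = d'_Session 1 − d'_Session 2 = 1.3496 − 2.3619 = -1.0123
Session 2 has the higher sensitivity.

Δd' = -1.012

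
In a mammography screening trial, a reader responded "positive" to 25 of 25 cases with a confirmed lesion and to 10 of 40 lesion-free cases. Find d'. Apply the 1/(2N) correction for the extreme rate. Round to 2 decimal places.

d' = 2.73

The hit rate is 25/25 = 1, so apply the 1/(2N) correction: H → 1 − 1/(2·25) = 0.98000.
z(H) = z(0.98000) = 2.054
z(FA) = z(0.25000) = -0.674
d' = 2.054 − (-0.674) = 2.728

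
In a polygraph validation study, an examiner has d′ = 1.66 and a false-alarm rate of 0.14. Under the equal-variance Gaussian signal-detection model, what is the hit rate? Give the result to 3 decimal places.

hit rate = 0.719

z(false-alarm rate) = z(0.14) = -1.0803
z(H) = z(FA) + d' = -1.0803 + 1.66 = 0.5797
hit rate = Φ(0.5797) = 0.7189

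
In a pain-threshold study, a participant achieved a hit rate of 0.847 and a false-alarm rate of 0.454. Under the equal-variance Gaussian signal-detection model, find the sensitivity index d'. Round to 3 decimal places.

d' = 1.139

z(H) = 1.0237
z(FA) = -0.1156
d' = z(H) − z(FA) = 1.0237 − (-0.1156) = 1.1393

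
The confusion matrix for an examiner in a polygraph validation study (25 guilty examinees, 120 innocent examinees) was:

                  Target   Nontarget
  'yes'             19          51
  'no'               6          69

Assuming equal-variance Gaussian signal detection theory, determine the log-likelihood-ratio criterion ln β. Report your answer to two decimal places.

ln β = -0.23

H = 19/25 = 0.7600
FA = 51/120 = 0.4250
z(0.7600) = 0.706, z(0.4250) = -0.189
ln β = −½·[z(H)² − z(FA)²] = −0.5 × (0.498 − 0.036) = -0.231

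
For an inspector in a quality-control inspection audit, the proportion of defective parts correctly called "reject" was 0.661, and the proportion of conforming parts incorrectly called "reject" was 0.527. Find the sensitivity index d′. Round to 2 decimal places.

d′ = 0.35

z(H) = z(0.661) = 0.415
z(FA) = z(0.527) = 0.068
d' = z(H) − z(FA) = 0.415 − 0.068 = 0.347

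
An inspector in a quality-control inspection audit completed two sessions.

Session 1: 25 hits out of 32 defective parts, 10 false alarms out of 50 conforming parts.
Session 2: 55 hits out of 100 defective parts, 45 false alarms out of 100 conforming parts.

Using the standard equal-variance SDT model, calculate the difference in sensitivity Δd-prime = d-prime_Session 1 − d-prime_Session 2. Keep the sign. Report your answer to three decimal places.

Δd-prime = 1.367

Session 1: z(0.7812) = 0.7763, z(0.2000) = -0.8416, d' = 1.6179
Session 2: z(0.5500) = 0.1257, z(0.4500) = -0.1257, d' = 0.2514
Δd' = d'_Session 1 − d'_Session 2 = 1.6179 − 0.2514 = 1.3665
Session 1 has the higher sensitivity.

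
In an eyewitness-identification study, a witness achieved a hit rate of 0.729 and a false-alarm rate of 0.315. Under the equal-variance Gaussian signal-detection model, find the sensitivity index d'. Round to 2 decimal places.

z(0.729) = 0.610, z(0.315) = -0.482
d' = z(H) − z(FA) = 0.610 − (-0.482) = 1.092

d' = 1.09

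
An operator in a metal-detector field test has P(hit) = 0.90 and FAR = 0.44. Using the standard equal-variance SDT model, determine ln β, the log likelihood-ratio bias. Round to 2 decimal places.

ln β = -0.81

Φ⁻¹(0.90) = 1.282, Φ⁻¹(0.44) = -0.151
ln β = −½·[z(H)² − z(FA)²] = −0.5 × (1.644 − 0.023) = -0.8105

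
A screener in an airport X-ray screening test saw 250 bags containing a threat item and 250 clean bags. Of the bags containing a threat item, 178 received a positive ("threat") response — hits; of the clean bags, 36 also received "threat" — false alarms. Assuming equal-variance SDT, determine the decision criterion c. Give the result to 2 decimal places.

c = 0.25

H = 178/250 = 0.7120
FA = 36/250 = 0.1440
z(H) = 0.5592
z(FA) = -1.0625
c = −½·[z(H) + z(FA)] = −0.5 × (0.5592 + (-1.0625)) = 0.25165
c > 0: the screener has a conservative response bias.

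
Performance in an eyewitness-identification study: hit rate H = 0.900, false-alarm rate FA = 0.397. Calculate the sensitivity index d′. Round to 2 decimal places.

d′ = 1.54

z(H) = 1.2816
z(FA) = -0.2611
d' = z(H) − z(FA) = 1.2816 − (-0.2611) = 1.5427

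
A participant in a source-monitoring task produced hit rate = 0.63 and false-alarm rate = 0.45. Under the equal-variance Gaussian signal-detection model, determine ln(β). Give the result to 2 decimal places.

z(H) = z(0.63) = 0.332
z(FA) = z(0.45) = -0.126
ln β = −½·[z(H)² − z(FA)²] = −0.5 × (0.110 − 0.016) = -0.047

ln β = -0.05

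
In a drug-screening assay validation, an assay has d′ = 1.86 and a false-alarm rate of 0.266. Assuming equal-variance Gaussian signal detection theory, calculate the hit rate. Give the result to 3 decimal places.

hit rate = 0.892

z(false-alarm rate) = z(0.266) = -0.6250
z(H) = z(FA) + d' = -0.6250 + 1.86 = 1.2350
hit rate = Φ(1.2350) = 0.8916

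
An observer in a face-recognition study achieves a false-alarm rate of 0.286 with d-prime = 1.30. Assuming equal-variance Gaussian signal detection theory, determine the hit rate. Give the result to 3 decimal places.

z(false-alarm rate) = z(0.286) = -0.5651
z(H) = z(FA) + d' = -0.5651 + 1.30 = 0.7349
hit rate = Φ(0.7349) = 0.7688

hit rate = 0.769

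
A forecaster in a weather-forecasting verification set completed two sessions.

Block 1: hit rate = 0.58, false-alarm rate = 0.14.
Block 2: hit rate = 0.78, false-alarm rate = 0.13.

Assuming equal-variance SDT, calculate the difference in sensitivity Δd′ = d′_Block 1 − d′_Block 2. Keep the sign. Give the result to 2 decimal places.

Δd′ = -0.62

Block 1: z(0.58) = 0.202, z(0.14) = -1.080, d' = 1.282
Block 2: z(0.78) = 0.772, z(0.13) = -1.126, d' = 1.898
Δd' = d'_Block 1 − d'_Block 2 = 1.282 − 1.898 = -0.616
Block 2 has the higher sensitivity.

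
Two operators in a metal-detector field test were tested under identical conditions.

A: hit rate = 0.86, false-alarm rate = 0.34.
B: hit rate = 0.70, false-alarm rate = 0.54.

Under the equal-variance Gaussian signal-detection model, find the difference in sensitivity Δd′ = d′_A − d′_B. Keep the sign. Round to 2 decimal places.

A: z(0.86) = 1.080, z(0.34) = -0.412, d' = 1.492
B: z(0.70) = 0.524, z(0.54) = 0.100, d' = 0.424
Δd' = d'_A − d'_B = 1.492 − 0.424 = 1.068
A has the higher sensitivity.

Δd′ = 1.07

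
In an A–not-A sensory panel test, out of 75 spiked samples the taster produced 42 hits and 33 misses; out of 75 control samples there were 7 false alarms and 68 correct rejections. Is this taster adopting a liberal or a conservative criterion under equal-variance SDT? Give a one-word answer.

z(H) = 0.151, z(FA) = -1.321
c = −½·(z(H) + z(FA)) = 0.585
c > 0 → conservative criterion (biased toward responding “no”).

conservative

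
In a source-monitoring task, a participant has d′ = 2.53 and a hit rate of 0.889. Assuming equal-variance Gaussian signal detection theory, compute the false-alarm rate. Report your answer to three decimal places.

z(hit rate) = z(0.889) = 1.2212
z(FA) = z(H) − d' = 1.2212 − 2.53 = -1.3088
false-alarm rate = Φ(-1.3088) = 0.0953

false-alarm rate = 0.095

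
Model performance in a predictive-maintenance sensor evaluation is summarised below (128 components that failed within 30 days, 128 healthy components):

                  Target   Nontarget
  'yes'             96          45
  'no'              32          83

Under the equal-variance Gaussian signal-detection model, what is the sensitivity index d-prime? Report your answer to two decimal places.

d-prime = 1.06

H = 96/128 = 0.7500
FA = 45/128 = 0.3516
Φ⁻¹(0.7500) = 0.6745, Φ⁻¹(0.3516) = -0.3810
d' = z(H) − z(FA) = 0.6745 − (-0.3810) = 1.0555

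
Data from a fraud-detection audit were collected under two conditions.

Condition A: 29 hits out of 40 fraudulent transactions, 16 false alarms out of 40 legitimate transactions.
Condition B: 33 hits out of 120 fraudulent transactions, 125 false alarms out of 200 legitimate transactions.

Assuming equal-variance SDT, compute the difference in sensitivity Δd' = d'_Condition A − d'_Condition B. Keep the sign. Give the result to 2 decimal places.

Condition A: z(0.7250) = 0.598, z(0.4000) = -0.253, d' = 0.851
Condition B: z(0.2750) = -0.598, z(0.6250) = 0.319, d' = -0.917
Δd' = d'_Condition A − d'_Condition B = 0.851 − (-0.917) = 1.768
Condition A has the higher sensitivity.

Δd' = 1.77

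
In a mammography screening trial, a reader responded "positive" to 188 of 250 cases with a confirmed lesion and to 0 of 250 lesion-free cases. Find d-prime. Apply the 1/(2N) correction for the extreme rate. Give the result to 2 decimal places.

d-prime = 3.56

The false-alarm rate is 0/250 = 0, so apply the 1/(2N) correction: FA → 1/(2·250) = 0.00200.
z(H) = z(0.75200) = 0.681
z(FA) = z(0.00200) = -2.878
d' = 0.681 − (-2.878) = 3.559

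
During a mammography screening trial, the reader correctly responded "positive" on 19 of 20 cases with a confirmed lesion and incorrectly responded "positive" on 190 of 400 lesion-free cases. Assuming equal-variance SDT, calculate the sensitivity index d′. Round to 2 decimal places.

H = 19/20 = 0.9500
FA = 190/400 = 0.4750
Φ⁻¹(H) = 1.6449
Φ⁻¹(FA) = -0.0627
d' = z(H) − z(FA) = 1.6449 − (-0.0627) = 1.7076

d′ = 1.71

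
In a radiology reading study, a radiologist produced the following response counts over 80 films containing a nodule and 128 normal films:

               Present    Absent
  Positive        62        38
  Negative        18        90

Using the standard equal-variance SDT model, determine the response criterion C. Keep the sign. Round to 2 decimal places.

H = 62/80 = 0.7750
FA = 38/128 = 0.2969
z(H) = 0.755
z(FA) = -0.533
c = −½·[z(H) + z(FA)] = −0.5 × (0.755 + (-0.533)) = -0.111

C = -0.11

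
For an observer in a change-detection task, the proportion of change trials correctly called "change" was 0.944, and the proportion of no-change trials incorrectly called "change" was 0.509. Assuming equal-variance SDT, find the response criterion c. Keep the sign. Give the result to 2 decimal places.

z(H) = z(0.944) = 1.5893
z(FA) = z(0.509) = 0.0226
c = −½·[z(H) + z(FA)] = −0.5 × (1.5893 + 0.0226) = -0.80595

c = -0.81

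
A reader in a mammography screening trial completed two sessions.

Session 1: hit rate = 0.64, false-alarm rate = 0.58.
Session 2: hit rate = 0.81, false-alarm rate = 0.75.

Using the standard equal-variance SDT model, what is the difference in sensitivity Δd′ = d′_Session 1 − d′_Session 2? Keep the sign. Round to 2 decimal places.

Session 1: z(0.64) = 0.358, z(0.58) = 0.202, d' = 0.156
Session 2: z(0.81) = 0.878, z(0.75) = 0.674, d' = 0.204
Δd' = d'_Session 1 − d'_Session 2 = 0.156 − 0.204 = -0.048
Session 2 has the higher sensitivity.

Δd′ = -0.05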